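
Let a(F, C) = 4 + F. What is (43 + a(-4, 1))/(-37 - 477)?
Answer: -43/514 ≈ -0.083658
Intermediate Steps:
(43 + a(-4, 1))/(-37 - 477) = (43 + (4 - 4))/(-37 - 477) = (43 + 0)/(-514) = 43*(-1/514) = -43/514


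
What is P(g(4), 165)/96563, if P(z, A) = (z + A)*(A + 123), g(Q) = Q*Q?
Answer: 52128/96563 ≈ 0.53983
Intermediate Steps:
g(Q) = Q**2
P(z, A) = (123 + A)*(A + z) (P(z, A) = (A + z)*(123 + A) = (123 + A)*(A + z))
P(g(4), 165)/96563 = (165**2 + 123*165 + 123*4**2 + 165*4**2)/96563 = (27225 + 20295 + 123*16 + 165*16)*(1/96563) = (27225 + 20295 + 1968 + 2640)*(1/96563) = 52128*(1/96563) = 52128/96563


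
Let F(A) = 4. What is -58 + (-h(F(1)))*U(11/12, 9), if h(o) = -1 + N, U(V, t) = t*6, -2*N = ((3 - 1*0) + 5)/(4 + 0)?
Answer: 50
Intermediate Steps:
N = -1 (N = -((3 - 1*0) + 5)/(2*(4 + 0)) = -((3 + 0) + 5)/(2*4) = -(3 + 5)/(2*4) = -4/4 = -1/2*2 = -1)
U(V, t) = 6*t
h(o) = -2 (h(o) = -1 - 1 = -2)
-58 + (-h(F(1)))*U(11/12, 9) = -58 + (-1*(-2))*(6*9) = -58 + 2*54 = -58 + 108 = 50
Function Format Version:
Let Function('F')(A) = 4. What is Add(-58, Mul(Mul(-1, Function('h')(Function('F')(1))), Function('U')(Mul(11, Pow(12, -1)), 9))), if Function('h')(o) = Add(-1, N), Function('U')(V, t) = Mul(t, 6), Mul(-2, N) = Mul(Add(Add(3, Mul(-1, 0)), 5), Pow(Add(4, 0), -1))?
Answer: 50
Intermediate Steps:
N = -1 (N = Mul(Rational(-1, 2), Mul(Add(Add(3, Mul(-1, 0)), 5), Pow(Add(4, 0), -1))) = Mul(Rational(-1, 2), Mul(Add(Add(3, 0), 5), Pow(4, -1))) = Mul(Rational(-1, 2), Mul(Add(3, 5), Rational(1, 4))) = Mul(Rational(-1, 2), Mul(8, Rational(1, 4))) = Mul(Rational(-1, 2), 2) = -1)
Function('U')(V, t) = Mul(6, t)
Function('h')(o) = -2 (Function('h')(o) = Add(-1, -1) = -2)
Add(-58, Mul(Mul(-1, Function('h')(Function('F')(1))), Function('U')(Mul(11, Pow(12, -1)), 9))) = Add(-58, Mul(Mul(-1, -2), Mul(6, 9))) = Add(-58, Mul(2, 54)) = Add(-58, 108) = 50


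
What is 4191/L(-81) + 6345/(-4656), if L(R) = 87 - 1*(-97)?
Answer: 764409/35696 ≈ 21.414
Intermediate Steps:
L(R) = 184 (L(R) = 87 + 97 = 184)
4191/L(-81) + 6345/(-4656) = 4191/184 + 6345/(-4656) = 4191*(1/184) + 6345*(-1/4656) = 4191/184 - 2115/1552 = 764409/35696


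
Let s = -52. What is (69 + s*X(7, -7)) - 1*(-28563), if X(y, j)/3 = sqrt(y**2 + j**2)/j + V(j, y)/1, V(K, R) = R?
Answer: 27540 + 156*sqrt(2) ≈ 27761.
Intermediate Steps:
X(y, j) = 3*y + 3*sqrt(j**2 + y**2)/j (X(y, j) = 3*(sqrt(y**2 + j**2)/j + y/1) = 3*(sqrt(j**2 + y**2)/j + y*1) = 3*(sqrt(j**2 + y**2)/j + y) = 3*(y + sqrt(j**2 + y**2)/j) = 3*y + 3*sqrt(j**2 + y**2)/j)
(69 + s*X(7, -7)) - 1*(-28563) = (69 - 52*(3*7 + 3*sqrt((-7)**2 + 7**2)/(-7))) - 1*(-28563) = (69 - 52*(21 + 3*(-1/7)*sqrt(49 + 49))) + 28563 = (69 - 52*(21 + 3*(-1/7)*sqrt(98))) + 28563 = (69 - 52*(21 + 3*(-1/7)*(7*sqrt(2)))) + 28563 = (69 - 52*(21 - 3*sqrt(2))) + 28563 = (69 + (-1092 + 156*sqrt(2))) + 28563 = (-1023 + 156*sqrt(2)) + 28563 = 27540 + 156*sqrt(2)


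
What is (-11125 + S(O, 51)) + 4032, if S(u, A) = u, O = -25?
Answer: -7118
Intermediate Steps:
(-11125 + S(O, 51)) + 4032 = (-11125 - 25) + 4032 = -11150 + 4032 = -7118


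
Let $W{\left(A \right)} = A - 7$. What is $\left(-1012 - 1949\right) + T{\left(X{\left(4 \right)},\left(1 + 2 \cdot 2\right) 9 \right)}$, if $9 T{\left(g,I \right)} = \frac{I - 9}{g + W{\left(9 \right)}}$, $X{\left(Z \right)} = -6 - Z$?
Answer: $- \frac{5923}{2} \approx -2961.5$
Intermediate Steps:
$W{\left(A \right)} = -7 + A$
$T{\left(g,I \right)} = \frac{-9 + I}{9 \left(2 + g\right)}$ ($T{\left(g,I \right)} = \frac{\left(I - 9\right) \frac{1}{g + \left(-7 + 9\right)}}{9} = \frac{\left(-9 + I\right) \frac{1}{g + 2}}{9} = \frac{\left(-9 + I\right) \frac{1}{2 + g}}{9} = \frac{\frac{1}{2 + g} \left(-9 + I\right)}{9} = \frac{-9 + I}{9 \left(2 + g\right)}$)
$\left(-1012 - 1949\right) + T{\left(X{\left(4 \right)},\left(1 + 2 \cdot 2\right) 9 \right)} = \left(-1012 - 1949\right) + \frac{-9 + \left(1 + 2 \cdot 2\right) 9}{9 \left(2 - 10\right)} = \left(-1012 - 1949\right) + \frac{-9 + \left(1 + 4\right) 9}{9 \left(2 - 10\right)} = -2961 + \frac{-9 + 5 \cdot 9}{9 \left(2 - 10\right)} = -2961 + \frac{-9 + 45}{9 \left(-8\right)} = -2961 + \frac{1}{9} \left(- \frac{1}{8}\right) 36 = -2961 - \frac{1}{2} = - \frac{5923}{2}$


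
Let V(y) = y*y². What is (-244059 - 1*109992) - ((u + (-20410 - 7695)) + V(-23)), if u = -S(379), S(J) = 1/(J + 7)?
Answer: -121118693/386 ≈ -3.1378e+5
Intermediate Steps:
S(J) = 1/(7 + J)
u = -1/386 (u = -1/(7 + 379) = -1/386 ≈ -0.0025907)
V(y) = y³
(-244059 - 1*109992) - ((u + (-20410 - 7695)) + V(-23)) = (-244059 - 1*109992) - ((-1/386 + (-20410 - 7695)) + (-23)³) = (-244059 - 109992) - ((-1/386 - 28105) - 12167) = -354051 - (-10848531/386 - 12167) = -354051 - 1*(-15544993/386) = -354051 + 15544993/386 = -121118693/386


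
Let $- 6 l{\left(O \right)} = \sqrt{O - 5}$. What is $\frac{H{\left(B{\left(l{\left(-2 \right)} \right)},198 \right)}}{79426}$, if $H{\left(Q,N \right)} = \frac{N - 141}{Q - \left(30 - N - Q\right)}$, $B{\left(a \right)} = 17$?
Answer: $\frac{57}{16044052} \approx 3.5527 \cdot 10^{-6}$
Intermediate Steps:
$l{\left(O \right)} = - \frac{\sqrt{-5 + O}}{6}$ ($l{\left(O \right)} = - \frac{\sqrt{O - 5}}{6} = - \frac{\sqrt{-5 + O}}{6}$)
$H{\left(Q,N \right)} = \frac{-141 + N}{-30 + N + 2 Q}$ ($H{\left(Q,N \right)} = \frac{-141 + N}{Q - \left(30 - N - Q\right)} = \frac{-141 + N}{Q + \left(-30 + N + Q\right)} = \frac{-141 + N}{-30 + N + 2 Q}$)
$\frac{H{\left(B{\left(l{\left(-2 \right)} \right)},198 \right)}}{79426} = \frac{\frac{1}{-30 + 198 + 2 \cdot 17} \left(-141 + 198\right)}{79426} = \frac{1}{-30 + 198 + 34} \cdot 57 \cdot \frac{1}{79426} = \frac{1}{202} \cdot 57 \cdot \frac{1}{79426} = \frac{57}{202} \cdot \frac{1}{79426} = \frac{57}{16044052}$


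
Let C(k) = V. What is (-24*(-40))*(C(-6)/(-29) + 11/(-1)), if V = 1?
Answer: -307200/29 ≈ -10593.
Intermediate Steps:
C(k) = 1
(-24*(-40))*(C(-6)/(-29) + 11/(-1)) = (-24*(-40))*(1/(-29) + 11/(-1)) = 960*(1*(-1/29) + 11*(-1)) = 960*(-1/29 - 11) = 960*(-320/29) = -307200/29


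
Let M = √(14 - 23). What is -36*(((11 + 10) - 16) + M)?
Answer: -180 - 108*I ≈ -180.0 - 108.0*I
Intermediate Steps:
M = 3*I (M = √(-9) = 3*I ≈ 3.0*I)
-36*(((11 + 10) - 16) + M) = -36*(((11 + 10) - 16) + 3*I) = -36*((21 - 16) + 3*I) = -36*(5 + 3*I) = -180 - 108*I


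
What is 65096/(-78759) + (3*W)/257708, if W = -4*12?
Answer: -4196775316/5074206093 ≈ -0.82708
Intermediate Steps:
W = -48
65096/(-78759) + (3*W)/257708 = 65096/(-78759) + (3*(-48))/257708 = 65096*(-1/78759) - 144*1/257708 = -65096/78759 - 36/64427 = -4196775316/5074206093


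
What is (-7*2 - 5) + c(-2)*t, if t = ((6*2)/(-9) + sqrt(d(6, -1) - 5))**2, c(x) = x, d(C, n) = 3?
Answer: -167/9 + 16*I*sqrt(2)/3 ≈ -18.556 + 7.5425*I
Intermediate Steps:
t = (-4/3 + I*sqrt(2))**2 (t = ((6*2)/(-9) + sqrt(3 - 5))**2 = (12*(-1/9) + sqrt(-2))**2 = (-4/3 + I*sqrt(2))**2 ≈ -0.22222 - 3.7712*I)
(-7*2 - 5) + c(-2)*t = (-7*2 - 5) - 2*(4 - 3*I*sqrt(2))**2/9 = (-14 - 5) - 2*(4 - 3*I*sqrt(2))**2/9 = -19 - 2*(4 - 3*I*sqrt(2))**2/9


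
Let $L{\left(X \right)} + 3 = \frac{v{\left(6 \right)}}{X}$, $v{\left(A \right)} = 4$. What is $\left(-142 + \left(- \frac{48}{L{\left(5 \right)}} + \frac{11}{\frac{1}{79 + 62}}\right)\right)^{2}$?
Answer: $\frac{247716121}{121} \approx 2.0472 \cdot 10^{6}$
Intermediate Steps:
$L{\left(X \right)} = -3 + \frac{4}{X}$
$\left(-142 + \left(- \frac{48}{L{\left(5 \right)}} + \frac{11}{\frac{1}{79 + 62}}\right)\right)^{2} = \left(-142 + \left(- \frac{48}{-3 + \frac{4}{5}} + \frac{11}{\frac{1}{79 + 62}}\right)\right)^{2} = \left(-142 + \left(- \frac{48}{-3 + 4 \cdot \frac{1}{5}} + \frac{11}{\frac{1}{141}}\right)\right)^{2} = \left(-142 + \left(- \frac{48}{-3 + \frac{4}{5}} + 11 \frac{1}{\frac{1}{141}}\right)\right)^{2} = \left(-142 + \left(- \frac{48}{- \frac{11}{5}} + 11 \cdot 141\right)\right)^{2} = \left(-142 + \left(\left(-48\right) \left(- \frac{5}{11}\right) + 1551\right)\right)^{2} = \left(-142 + \left(\frac{240}{11} + 1551\right)\right)^{2} = \left(-142 + \frac{17301}{11}\right)^{2} = \left(\frac{15739}{11}\right)^{2} = \frac{247716121}{121}$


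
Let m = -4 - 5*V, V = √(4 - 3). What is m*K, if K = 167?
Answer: -1503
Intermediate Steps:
V = 1 (V = √1 = 1)
m = -9 (m = -4 - 5*1 = -4 - 5 = -9)
m*K = -9*167 = -1503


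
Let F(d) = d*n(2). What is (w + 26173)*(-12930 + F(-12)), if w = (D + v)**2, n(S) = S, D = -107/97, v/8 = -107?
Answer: -92729331680412/9409 ≈ -9.8554e+9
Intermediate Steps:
v = -856 (v = 8*(-107) = -856)
D = -107/97 (D = -107*1/97 = -107/97 ≈ -1.1031)
w = 6912093321/9409 (w = (-107/97 - 856)**2 = (-83139/97)**2 = 6912093321/9409 ≈ 7.3463e+5)
F(d) = 2*d (F(d) = d*2 = 2*d)
(w + 26173)*(-12930 + F(-12)) = (6912093321/9409 + 26173)*(-12930 + 2*(-12)) = 7158355078*(-12930 - 24)/9409 = (7158355078/9409)*(-12954) = -92729331680412/9409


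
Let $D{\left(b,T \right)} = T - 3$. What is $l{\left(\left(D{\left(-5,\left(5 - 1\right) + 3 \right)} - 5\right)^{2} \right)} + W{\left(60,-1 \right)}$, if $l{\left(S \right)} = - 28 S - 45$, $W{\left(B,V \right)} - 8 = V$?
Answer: $-66$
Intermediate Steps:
$W{\left(B,V \right)} = 8 + V$
$D{\left(b,T \right)} = -3 + T$
$l{\left(S \right)} = -45 - 28 S$
$l{\left(\left(D{\left(-5,\left(5 - 1\right) + 3 \right)} - 5\right)^{2} \right)} + W{\left(60,-1 \right)} = \left(-45 - 28 \left(\left(-3 + \left(\left(5 - 1\right) + 3\right)\right) - 5\right)^{2}\right) + \left(8 - 1\right) = \left(-45 - 28 \left(\left(-3 + \left(4 + 3\right)\right) - 5\right)^{2}\right) + 7 = \left(-45 - 28 \left(\left(-3 + 7\right) - 5\right)^{2}\right) + 7 = \left(-45 - 28 \left(4 - 5\right)^{2}\right) + 7 = \left(-45 - 28 \left(-1\right)^{2}\right) + 7 = \left(-45 - 28\right) + 7 = -73 + 7 = -66$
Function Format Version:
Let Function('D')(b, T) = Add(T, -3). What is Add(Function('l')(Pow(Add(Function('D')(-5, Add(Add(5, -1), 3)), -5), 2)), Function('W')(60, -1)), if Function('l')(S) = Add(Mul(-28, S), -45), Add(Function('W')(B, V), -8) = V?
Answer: -66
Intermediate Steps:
Function('W')(B, V) = Add(8, V)
Function('D')(b, T) = Add(-3, T)
Function('l')(S) = Add(-45, Mul(-28, S))
Add(Function('l')(Pow(Add(Function('D')(-5, Add(Add(5, -1), 3)), -5), 2)), Function('W')(60, -1)) = Add(Add(-45, Mul(-28, Pow(Add(Add(-3, Add(Add(5, -1), 3)), -5), 2))), Add(8, -1)) = Add(Add(-45, Mul(-28, Pow(Add(Add(-3, Add(4, 3)), -5), 2))), 7) = Add(Add(-45, Mul(-28, Pow(Add(Add(-3, 7), -5), 2))), 7) = Add(Add(-45, Mul(-28, Pow(Add(4, -5), 2))), 7) = Add(Add(-45, Mul(-28, Pow(-1, 2))), 7) = Add(Add(-45, Mul(-28, 1)), 7) = Add(Add(-45, -28), 7) = Add(-73, 7) = -66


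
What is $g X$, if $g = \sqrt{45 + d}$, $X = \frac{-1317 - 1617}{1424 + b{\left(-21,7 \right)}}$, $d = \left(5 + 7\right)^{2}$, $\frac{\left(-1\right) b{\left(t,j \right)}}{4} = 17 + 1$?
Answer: $- \frac{4401 \sqrt{21}}{676} \approx -29.834$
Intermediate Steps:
$b{\left(t,j \right)} = -72$ ($b{\left(t,j \right)} = - 4 \left(17 + 1\right) = \left(-4\right) 18 = -72$)
$d = 144$ ($d = 12^{2} = 144$)
$X = - \frac{1467}{676}$ ($X = \frac{-1317 - 1617}{1424 - 72} = - \frac{2934}{1352} = \left(-2934\right) \frac{1}{1352} = - \frac{1467}{676} \approx -2.1701$)
$g = 3 \sqrt{21}$ ($g = \sqrt{45 + 144} = \sqrt{189} = 3 \sqrt{21} \approx 13.748$)
$g X = 3 \sqrt{21} \left(- \frac{1467}{676}\right) = - \frac{4401 \sqrt{21}}{676}$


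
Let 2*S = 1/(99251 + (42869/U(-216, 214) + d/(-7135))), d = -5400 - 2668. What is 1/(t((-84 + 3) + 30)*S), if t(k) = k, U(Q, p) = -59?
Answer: -82951605824/21469215 ≈ -3863.7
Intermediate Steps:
d = -8068
S = 420965/82951605824 (S = 1/(2*(99251 + (42869/(-59) - 8068/(-7135)))) = 1/(2*(99251 + (42869*(-1/59) - 8068*(-1/7135)))) = 1/(2*(99251 + (-42869/59 + 8068/7135))) = 1/(2*(99251 - 305394303/420965)) = 1/(2*(41475802912/420965)) = (½)*(420965/41475802912) = 420965/82951605824 ≈ 5.0748e-6)
1/(t((-84 + 3) + 30)*S) = 1/(((-84 + 3) + 30)*(420965/82951605824)) = (82951605824/420965)/(-81 + 30) = (82951605824/420965)/(-51) = -1/51*82951605824/420965 = -82951605824/21469215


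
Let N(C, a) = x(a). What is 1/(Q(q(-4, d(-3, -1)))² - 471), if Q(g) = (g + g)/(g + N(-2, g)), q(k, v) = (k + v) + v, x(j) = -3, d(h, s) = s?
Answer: -9/4223 ≈ -0.0021312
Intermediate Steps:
q(k, v) = k + 2*v
N(C, a) = -3
Q(g) = 2*g/(-3 + g) (Q(g) = (g + g)/(g - 3) = (2*g)/(-3 + g) = 2*g/(-3 + g))
1/(Q(q(-4, d(-3, -1)))² - 471) = 1/((2*(-4 + 2*(-1))/(-3 + (-4 + 2*(-1))))² - 471) = 1/((2*(-4 - 2)/(-3 + (-4 - 2)))² - 471) = 1/((2*(-6)/(-3 - 6))² - 471) = 1/((2*(-6)/(-9))² - 471) = 1/((2*(-6)*(-⅑))² - 471) = 1/((4/3)² - 471) = 1/(16/9 - 471) = 1/(-4223/9) = -9/4223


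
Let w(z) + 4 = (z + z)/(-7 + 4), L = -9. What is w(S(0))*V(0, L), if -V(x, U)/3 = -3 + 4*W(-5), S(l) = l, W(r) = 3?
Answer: 108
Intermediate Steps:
w(z) = -4 - 2*z/3 (w(z) = -4 + (z + z)/(-7 + 4) = -4 + (2*z)/(-3) = -4 + (2*z)*(-⅓) = -4 - 2*z/3)
V(x, U) = -27 (V(x, U) = -3*(-3 + 4*3) = -3*(-3 + 12) = -3*9 = -27)
w(S(0))*V(0, L) = (-4 - ⅔*0)*(-27) = (-4 + 0)*(-27) = -4*(-27) = 108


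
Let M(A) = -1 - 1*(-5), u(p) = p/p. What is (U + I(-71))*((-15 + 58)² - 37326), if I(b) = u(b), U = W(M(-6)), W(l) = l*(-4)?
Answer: 532155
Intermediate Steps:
u(p) = 1
M(A) = 4 (M(A) = -1 + 5 = 4)
W(l) = -4*l
U = -16 (U = -4*4 = -16)
I(b) = 1
(U + I(-71))*((-15 + 58)² - 37326) = (-16 + 1)*((-15 + 58)² - 37326) = -15*(43² - 37326) = -15*(1849 - 37326) = -15*(-35477) = 532155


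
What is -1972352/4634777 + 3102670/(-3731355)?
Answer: -4347945810310/3458799666567 ≈ -1.2571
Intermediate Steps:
-1972352/4634777 + 3102670/(-3731355) = -1972352*1/4634777 + 3102670*(-1/3731355) = -1972352/4634777 - 620534/746271 = -4347945810310/3458799666567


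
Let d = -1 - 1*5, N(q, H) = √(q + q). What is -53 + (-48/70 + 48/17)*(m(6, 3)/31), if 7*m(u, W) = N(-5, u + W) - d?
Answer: -6835463/129115 + 1272*I*√10/129115 ≈ -52.941 + 0.031154*I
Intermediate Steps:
N(q, H) = √2*√q (N(q, H) = √(2*q) = √2*√q)
d = -6 (d = -1 - 5 = -6)
m(u, W) = 6/7 + I*√10/7 (m(u, W) = (√2*√(-5) - 1*(-6))/7 = (√2*(I*√5) + 6)/7 = (I*√10 + 6)/7 = (6 + I*√10)/7 = 6/7 + I*√10/7)
-53 + (-48/70 + 48/17)*(m(6, 3)/31) = -53 + (-48/70 + 48/17)*((6/7 + I*√10/7)/31) = -53 + (-48*1/70 + 48*(1/17))*((6/7 + I*√10/7)*(1/31)) = -53 + (-24/35 + 48/17)*(6/217 + I*√10/217) = -53 + 1272*(6/217 + I*√10/217)/595 = -53 + (7632/129115 + 1272*I*√10/129115) = -6835463/129115 + 1272*I*√10/129115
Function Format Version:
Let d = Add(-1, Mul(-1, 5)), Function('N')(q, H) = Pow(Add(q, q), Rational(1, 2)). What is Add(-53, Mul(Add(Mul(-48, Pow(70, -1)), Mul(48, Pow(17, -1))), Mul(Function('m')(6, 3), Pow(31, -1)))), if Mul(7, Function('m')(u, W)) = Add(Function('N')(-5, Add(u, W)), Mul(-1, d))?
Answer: Add(Rational(-6835463, 129115), Mul(Rational(1272, 129115), I, Pow(10, Rational(1, 2)))) ≈ Add(-52.941, Mul(0.031154, I))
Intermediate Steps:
Function('N')(q, H) = Mul(Pow(2, Rational(1, 2)), Pow(q, Rational(1, 2))) (Function('N')(q, H) = Pow(Mul(2, q), Rational(1, 2)) = Mul(Pow(2, Rational(1, 2)), Pow(q, Rational(1, 2))))
d = -6 (d = Add(-1, -5) = -6)
Function('m')(u, W) = Add(Rational(6, 7), Mul(Rational(1, 7), I, Pow(10, Rational(1, 2)))) (Function('m')(u, W) = Mul(Rational(1, 7), Add(Mul(Pow(2, Rational(1, 2)), Pow(-5, Rational(1, 2))), Mul(-1, -6))) = Mul(Rational(1, 7), Add(Mul(Pow(2, Rational(1, 2)), Mul(I, Pow(5, Rational(1, 2)))), 6)) = Mul(Rational(1, 7), Add(Mul(I, Pow(10, Rational(1, 2))), 6)) = Mul(Rational(1, 7), Add(6, Mul(I, Pow(10, Rational(1, 2))))) = Add(Rational(6, 7), Mul(Rational(1, 7), I, Pow(10, Rational(1, 2)))))
Add(-53, Mul(Add(Mul(-48, Pow(70, -1)), Mul(48, Pow(17, -1))), Mul(Function('m')(6, 3), Pow(31, -1)))) = Add(-53, Mul(Add(Mul(-48, Pow(70, -1)), Mul(48, Pow(17, -1))), Mul(Add(Rational(6, 7), Mul(Rational(1, 7), I, Pow(10, Rational(1, 2)))), Pow(31, -1)))) = Add(-53, Mul(Add(Mul(-48, Rational(1, 70)), Mul(48, Rational(1, 17))), Mul(Add(Rational(6, 7), Mul(Rational(1, 7), I, Pow(10, Rational(1, 2)))), Rational(1, 31)))) = Add(-53, Mul(Add(Rational(-24, 35), Rational(48, 17)), Add(Rational(6, 217), Mul(Rational(1, 217), I, Pow(10, Rational(1, 2)))))) = Add(-53, Mul(Rational(1272, 595), Add(Rational(6, 217), Mul(Rational(1, 217), I, Pow(10, Rational(1, 2)))))) = Add(-53, Add(Rational(7632, 129115), Mul(Rational(1272, 129115), I, Pow(10, Rational(1, 2))))) = Add(Rational(-6835463, 129115), Mul(Rational(1272, 129115), I, Pow(10, Rational(1, 2))))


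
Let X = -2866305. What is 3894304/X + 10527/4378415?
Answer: -680828218217/501994912263 ≈ -1.3562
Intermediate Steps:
3894304/X + 10527/4378415 = 3894304/(-2866305) + 10527/4378415 = 3894304*(-1/2866305) + 10527*(1/4378415) = -3894304/2866305 + 10527/4378415 = -680828218217/501994912263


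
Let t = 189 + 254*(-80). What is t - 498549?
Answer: -518680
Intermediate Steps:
t = -20131 (t = 189 - 20320 = -20131)
t - 498549 = -20131 - 498549 = -518680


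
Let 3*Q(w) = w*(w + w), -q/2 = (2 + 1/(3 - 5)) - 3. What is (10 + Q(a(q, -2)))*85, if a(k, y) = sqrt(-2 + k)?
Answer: 2720/3 ≈ 906.67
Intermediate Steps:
q = 3 (q = -2*((2 + 1/(3 - 5)) - 3) = -2*((2 + 1/(-2)) - 3) = -2*((2 - 1/2) - 3) = -2*(3/2 - 3) = -2*(-3/2) = 3)
Q(w) = 2*w**2/3 (Q(w) = (w*(w + w))/3 = (w*(2*w))/3 = (2*w**2)/3 = 2*w**2/3)
(10 + Q(a(q, -2)))*85 = (10 + 2*(sqrt(-2 + 3))**2/3)*85 = (10 + 2*(sqrt(1))**2/3)*85 = (10 + (2/3)*1**2)*85 = (10 + (2/3)*1)*85 = (10 + 2/3)*85 = (32/3)*85 = 2720/3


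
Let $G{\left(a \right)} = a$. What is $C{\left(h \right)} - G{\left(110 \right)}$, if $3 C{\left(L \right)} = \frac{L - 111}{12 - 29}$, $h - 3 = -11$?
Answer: $- \frac{323}{3} \approx -107.67$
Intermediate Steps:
$h = -8$ ($h = 3 - 11 = -8$)
$C{\left(L \right)} = \frac{37}{17} - \frac{L}{51}$ ($C{\left(L \right)} = \frac{\left(L - 111\right) \frac{1}{12 - 29}}{3} = \frac{\left(-111 + L\right) \frac{1}{-17}}{3} = \frac{\left(-111 + L\right) \left(- \frac{1}{17}\right)}{3} = \frac{\frac{111}{17} - \frac{L}{17}}{3} = \frac{37}{17} - \frac{L}{51}$)
$C{\left(h \right)} - G{\left(110 \right)} = \left(\frac{37}{17} - - \frac{8}{51}\right) - 110 = \left(\frac{37}{17} + \frac{8}{51}\right) - 110 = \frac{7}{3} - 110 = - \frac{323}{3}$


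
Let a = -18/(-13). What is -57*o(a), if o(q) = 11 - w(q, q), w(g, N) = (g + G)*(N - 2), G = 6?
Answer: -149739/169 ≈ -886.03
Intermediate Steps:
w(g, N) = (-2 + N)*(6 + g) (w(g, N) = (g + 6)*(N - 2) = (6 + g)*(-2 + N) = (-2 + N)*(6 + g))
a = 18/13 (a = -18*(-1/13) = 18/13 ≈ 1.3846)
o(q) = 23 - q² - 4*q (o(q) = 11 - (-12 - 2*q + 6*q + q*q) = 11 - (-12 - 2*q + 6*q + q²) = 11 - (-12 + q² + 4*q) = 11 + (12 - q² - 4*q) = 23 - q² - 4*q)
-57*o(a) = -57*(23 - (18/13)² - 4*18/13) = -57*(23 - 1*324/169 - 72/13) = -57*(23 - 324/169 - 72/13) = -57*2627/169 = -149739/169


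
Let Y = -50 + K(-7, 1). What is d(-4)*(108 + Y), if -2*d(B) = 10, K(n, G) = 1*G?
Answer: -295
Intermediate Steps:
K(n, G) = G
d(B) = -5 (d(B) = -1/2*10 = -5)
Y = -49 (Y = -50 + 1 = -49)
d(-4)*(108 + Y) = -5*(108 - 49) = -5*59 = -295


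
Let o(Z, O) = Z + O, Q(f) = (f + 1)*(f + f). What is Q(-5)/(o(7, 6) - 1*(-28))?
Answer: 40/41 ≈ 0.97561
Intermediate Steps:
Q(f) = 2*f*(1 + f) (Q(f) = (1 + f)*(2*f) = 2*f*(1 + f))
o(Z, O) = O + Z
Q(-5)/(o(7, 6) - 1*(-28)) = (2*(-5)*(1 - 5))/((6 + 7) - 1*(-28)) = (2*(-5)*(-4))/(13 + 28) = 40/41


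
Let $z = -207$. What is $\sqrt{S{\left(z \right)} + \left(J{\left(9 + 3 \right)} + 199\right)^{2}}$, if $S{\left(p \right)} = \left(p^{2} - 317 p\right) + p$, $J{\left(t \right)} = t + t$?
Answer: $\sqrt{157990} \approx 397.48$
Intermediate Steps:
$J{\left(t \right)} = 2 t$
$S{\left(p \right)} = p^{2} - 316 p$
$\sqrt{S{\left(z \right)} + \left(J{\left(9 + 3 \right)} + 199\right)^{2}} = \sqrt{- 207 \left(-316 - 207\right) + \left(2 \left(9 + 3\right) + 199\right)^{2}} = \sqrt{\left(-207\right) \left(-523\right) + \left(2 \cdot 12 + 199\right)^{2}} = \sqrt{108261 + \left(24 + 199\right)^{2}} = \sqrt{108261 + 223^{2}} = \sqrt{108261 + 49729} = \sqrt{157990}$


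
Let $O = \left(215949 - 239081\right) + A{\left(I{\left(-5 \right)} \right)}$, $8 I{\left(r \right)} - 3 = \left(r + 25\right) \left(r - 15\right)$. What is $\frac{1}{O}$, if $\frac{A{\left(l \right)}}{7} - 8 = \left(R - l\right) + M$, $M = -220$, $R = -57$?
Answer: $- \frac{8}{197341} \approx -4.0539 \cdot 10^{-5}$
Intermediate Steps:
$I{\left(r \right)} = \frac{3}{8} + \frac{\left(-15 + r\right) \left(25 + r\right)}{8}$ ($I{\left(r \right)} = \frac{3}{8} + \frac{\left(r + 25\right) \left(r - 15\right)}{8} = \frac{3}{8} + \frac{\left(25 + r\right) \left(-15 + r\right)}{8} = \frac{3}{8} + \frac{\left(-15 + r\right) \left(25 + r\right)}{8}$)
$A{\left(l \right)} = -1883 - 7 l$ ($A{\left(l \right)} = 56 + 7 \left(\left(-57 - l\right) - 220\right) = 56 + 7 \left(-277 - l\right) = 56 - \left(1939 + 7 l\right) = -1883 - 7 l$)
$O = - \frac{197341}{8}$ ($O = \left(215949 - 239081\right) - \left(1883 + 7 \left(- \frac{93}{2} + \frac{\left(-5\right)^{2}}{8} + \frac{5}{4} \left(-5\right)\right)\right) = -23132 - \left(1883 + 7 \left(- \frac{93}{2} + \frac{1}{8} \cdot 25 - \frac{25}{4}\right)\right) = -23132 - \left(1883 + 7 \left(- \frac{93}{2} + \frac{25}{8} - \frac{25}{4}\right)\right) = -23132 - \frac{12285}{8} = - \frac{197341}{8} \approx -24668.0$)
$\frac{1}{O} = \frac{1}{- \frac{197341}{8}} = - \frac{8}{197341}$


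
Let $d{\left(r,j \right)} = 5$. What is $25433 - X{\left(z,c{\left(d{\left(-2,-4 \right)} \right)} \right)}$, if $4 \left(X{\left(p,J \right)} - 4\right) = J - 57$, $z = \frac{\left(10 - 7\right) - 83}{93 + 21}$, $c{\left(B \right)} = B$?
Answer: $25442$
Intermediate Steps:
$z = - \frac{40}{57}$ ($z = \frac{\left(10 - 7\right) - 83}{114} = \left(3 - 83\right) \frac{1}{114} = \left(-80\right) \frac{1}{114} = - \frac{40}{57} \approx -0.70175$)
$X{\left(p,J \right)} = - \frac{41}{4} + \frac{J}{4}$ ($X{\left(p,J \right)} = 4 + \frac{J - 57}{4} = 4 + \frac{-57 + J}{4} = 4 + \left(- \frac{57}{4} + \frac{J}{4}\right) = - \frac{41}{4} + \frac{J}{4}$)
$25433 - X{\left(z,c{\left(d{\left(-2,-4 \right)} \right)} \right)} = 25433 - \left(- \frac{41}{4} + \frac{1}{4} \cdot 5\right) = 25433 - \left(- \frac{41}{4} + \frac{5}{4}\right) = 25433 - -9 = 25433 + 9 = 25442$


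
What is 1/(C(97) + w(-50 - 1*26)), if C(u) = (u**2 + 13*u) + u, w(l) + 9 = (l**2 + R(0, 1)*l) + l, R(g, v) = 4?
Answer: 1/16154 ≈ 6.1904e-5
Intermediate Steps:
w(l) = -9 + l**2 + 5*l (w(l) = -9 + ((l**2 + 4*l) + l) = -9 + (l**2 + 5*l) = -9 + l**2 + 5*l)
C(u) = u**2 + 14*u
1/(C(97) + w(-50 - 1*26)) = 1/(97*(14 + 97) + (-9 + (-50 - 1*26)**2 + 5*(-50 - 1*26))) = 1/(97*111 + (-9 + (-50 - 26)**2 + 5*(-50 - 26))) = 1/(10767 + (-9 + (-76)**2 + 5*(-76))) = 1/(10767 + (-9 + 5776 - 380)) = 1/(10767 + 5387) = 1/16154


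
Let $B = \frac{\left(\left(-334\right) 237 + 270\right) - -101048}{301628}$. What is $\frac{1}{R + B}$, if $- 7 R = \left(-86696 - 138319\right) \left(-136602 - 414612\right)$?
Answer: $- \frac{75407}{1336119593274670} \approx -5.6437 \cdot 10^{-11}$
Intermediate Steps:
$R = -17718774030$ ($R = - \frac{\left(-86696 - 138319\right) \left(-136602 - 414612\right)}{7} = - \frac{\left(-225015\right) \left(-551214\right)}{7} = \left(- \frac{1}{7}\right) 124031418210 = -17718774030$)
$B = \frac{5540}{75407}$ ($B = \left(\left(-79158 + 270\right) + 101048\right) \frac{1}{301628} = \left(-78888 + 101048\right) \frac{1}{301628} = 22160 \cdot \frac{1}{301628} = \frac{5540}{75407} \approx 0.073468$)
$\frac{1}{R + B} = \frac{1}{-17718774030 + \frac{5540}{75407}} = \frac{1}{- \frac{1336119593274670}{75407}} = - \frac{75407}{1336119593274670}$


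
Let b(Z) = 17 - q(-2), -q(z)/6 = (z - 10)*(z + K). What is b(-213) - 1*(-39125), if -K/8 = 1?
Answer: 39862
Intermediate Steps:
K = -8 (K = -8*1 = -8)
q(z) = -6*(-10 + z)*(-8 + z) (q(z) = -6*(z - 10)*(z - 8) = -6*(-10 + z)*(-8 + z))
b(Z) = 737 (b(Z) = 17 - (-480 - 6*(-2)**2 + 108*(-2)) = 17 - (-480 - 6*4 - 216) = 17 - (-480 - 24 - 216) = 17 - 1*(-720) = 17 + 720 = 737)
b(-213) - 1*(-39125) = 737 - 1*(-39125) = 737 + 39125 = 39862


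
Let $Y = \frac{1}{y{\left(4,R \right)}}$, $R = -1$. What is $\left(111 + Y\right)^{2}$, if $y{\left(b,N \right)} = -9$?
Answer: $\frac{996004}{81} \approx 12296.0$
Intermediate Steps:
$Y = - \frac{1}{9}$ ($Y = \frac{1}{-9} = - \frac{1}{9} \approx -0.11111$)
$\left(111 + Y\right)^{2} = \left(111 - \frac{1}{9}\right)^{2} = \left(\frac{998}{9}\right)^{2} = \frac{996004}{81}$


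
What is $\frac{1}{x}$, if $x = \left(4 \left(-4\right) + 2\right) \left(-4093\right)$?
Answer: $\frac{1}{57302} \approx 1.7451 \cdot 10^{-5}$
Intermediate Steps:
$x = 57302$ ($x = \left(-16 + 2\right) \left(-4093\right) = \left(-14\right) \left(-4093\right) = 57302$)
$\frac{1}{x} = \frac{1}{57302}$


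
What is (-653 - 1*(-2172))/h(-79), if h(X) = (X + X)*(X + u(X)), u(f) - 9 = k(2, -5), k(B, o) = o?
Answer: 1519/11850 ≈ 0.12819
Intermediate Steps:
u(f) = 4 (u(f) = 9 - 5 = 4)
h(X) = 2*X*(4 + X) (h(X) = (X + X)*(X + 4) = (2*X)*(4 + X) = 2*X*(4 + X))
(-653 - 1*(-2172))/h(-79) = (-653 - 1*(-2172))/((2*(-79)*(4 - 79))) = (-653 + 2172)/((2*(-79)*(-75))) = 1519/11850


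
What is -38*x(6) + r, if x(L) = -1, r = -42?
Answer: -4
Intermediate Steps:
-38*x(6) + r = -38*(-1) - 42 = 38 - 42 = -4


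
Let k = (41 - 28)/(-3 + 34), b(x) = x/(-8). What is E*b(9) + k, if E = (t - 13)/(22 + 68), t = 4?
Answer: 1319/2480 ≈ 0.53185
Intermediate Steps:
b(x) = -x/8 (b(x) = x*(-⅛) = -x/8)
E = -⅒ (E = (4 - 13)/(22 + 68) = -9/90 = -9*1/90 = -⅒ ≈ -0.10000)
k = 13/31 ≈ 0.41935
E*b(9) + k = -(-1)*9/80 + 13/31 = -⅒*(-9/8) + 13/31 = 9/80 + 13/31 = 1319/2480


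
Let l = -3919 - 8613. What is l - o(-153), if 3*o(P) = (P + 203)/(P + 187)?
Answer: -639157/51 ≈ -12532.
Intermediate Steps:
o(P) = (203 + P)/(3*(187 + P)) (o(P) = ((P + 203)/(P + 187))/3 = ((203 + P)/(187 + P))/3 = (203 + P)/(3*(187 + P)))
l = -12532
l - o(-153) = -12532 - (203 - 153)/(3*(187 - 153)) = -12532 - 50/(3*34) = -12532 - 1*25/51 = -12532 - 25/51 = -639157/51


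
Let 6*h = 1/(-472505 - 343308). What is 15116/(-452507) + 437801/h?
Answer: -969714574560693062/452507 ≈ -2.1430e+12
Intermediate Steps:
h = -1/4894878 (h = 1/(6*(-472505 - 343308)) = (⅙)/(-815813) = (⅙)*(-1/815813) = -1/4894878 ≈ -2.0430e-7)
15116/(-452507) + 437801/h = 15116/(-452507) + 437801/(-1/4894878) = 15116*(-1/452507) + 437801*(-4894878) = -15116/452507 - 2142982483278 = -969714574560693062/452507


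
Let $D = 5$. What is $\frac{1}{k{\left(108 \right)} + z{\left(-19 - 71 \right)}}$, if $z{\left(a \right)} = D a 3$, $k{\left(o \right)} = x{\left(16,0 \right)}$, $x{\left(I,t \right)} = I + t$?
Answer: $- \frac{1}{1334} \approx -0.00074963$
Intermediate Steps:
$k{\left(o \right)} = 16$ ($k{\left(o \right)} = 16 + 0 = 16$)
$z{\left(a \right)} = 15 a$ ($z{\left(a \right)} = 5 a 3 = 15 a$)
$\frac{1}{k{\left(108 \right)} + z{\left(-19 - 71 \right)}} = \frac{1}{16 + 15 \left(-19 - 71\right)} = \frac{1}{16 + 15 \left(-90\right)} = \frac{1}{16 - 1350} = \frac{1}{-1334} = - \frac{1}{1334}$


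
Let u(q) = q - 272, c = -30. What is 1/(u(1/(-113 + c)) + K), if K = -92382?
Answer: -143/13249523 ≈ -1.0793e-5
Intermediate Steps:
u(q) = -272 + q
1/(u(1/(-113 + c)) + K) = 1/((-272 + 1/(-113 - 30)) - 92382) = 1/((-272 + 1/(-143)) - 92382) = 1/((-272 - 1/143) - 92382) = 1/(-38897/143 - 92382) = 1/(-13249523/143) = -143/13249523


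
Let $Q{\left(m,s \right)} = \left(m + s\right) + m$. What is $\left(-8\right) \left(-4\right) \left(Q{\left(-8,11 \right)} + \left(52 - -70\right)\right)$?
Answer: $3744$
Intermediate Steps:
$Q{\left(m,s \right)} = s + 2 m$
$\left(-8\right) \left(-4\right) \left(Q{\left(-8,11 \right)} + \left(52 - -70\right)\right) = \left(-8\right) \left(-4\right) \left(\left(11 + 2 \left(-8\right)\right) + \left(52 - -70\right)\right) = 32 \left(\left(11 - 16\right) + \left(52 + 70\right)\right) = 32 \left(-5 + 122\right) = 32 \cdot 117 = 3744$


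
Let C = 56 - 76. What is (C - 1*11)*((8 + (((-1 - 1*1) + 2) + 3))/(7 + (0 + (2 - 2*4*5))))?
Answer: 11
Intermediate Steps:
C = -20
(C - 1*11)*((8 + (((-1 - 1*1) + 2) + 3))/(7 + (0 + (2 - 2*4*5)))) = (-20 - 1*11)*((8 + (((-1 - 1*1) + 2) + 3))/(7 + (0 + (2 - 2*4*5)))) = (-20 - 11)*((8 + (((-1 - 1) + 2) + 3))/(7 + (0 + (2 - 8*5)))) = -31*(8 + ((-2 + 2) + 3))/(7 + (0 + (2 - 40))) = -31*(8 + (0 + 3))/(7 + (0 - 38)) = -31*(8 + 3)/(7 - 38) = -341/(-31) = -341*(-1)/31 = -31*(-11/31) = 11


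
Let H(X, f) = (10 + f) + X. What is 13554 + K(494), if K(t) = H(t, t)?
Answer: 14552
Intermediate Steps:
H(X, f) = 10 + X + f
K(t) = 10 + 2*t (K(t) = 10 + t + t = 10 + 2*t)
13554 + K(494) = 13554 + (10 + 2*494) = 13554 + (10 + 988) = 13554 + 998 = 14552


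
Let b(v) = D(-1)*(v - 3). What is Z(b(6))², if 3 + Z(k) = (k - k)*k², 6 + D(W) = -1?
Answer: 9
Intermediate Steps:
D(W) = -7 (D(W) = -6 - 1 = -7)
b(v) = 21 - 7*v (b(v) = -7*(v - 3) = -7*(-3 + v) = 21 - 7*v)
Z(k) = -3 (Z(k) = -3 + (k - k)*k² = -3 + 0*k² = -3 + 0 = -3)
Z(b(6))² = (-3)² = 9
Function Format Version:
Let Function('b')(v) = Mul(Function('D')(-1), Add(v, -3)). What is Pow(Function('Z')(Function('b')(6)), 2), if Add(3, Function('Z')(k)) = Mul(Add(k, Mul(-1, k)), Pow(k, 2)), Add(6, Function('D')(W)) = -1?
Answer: 9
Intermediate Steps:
Function('D')(W) = -7 (Function('D')(W) = Add(-6, -1) = -7)
Function('b')(v) = Add(21, Mul(-7, v)) (Function('b')(v) = Mul(-7, Add(v, -3)) = Mul(-7, Add(-3, v)) = Add(21, Mul(-7, v)))
Function('Z')(k) = -3 (Function('Z')(k) = Add(-3, Mul(Add(k, Mul(-1, k)), Pow(k, 2))) = Add(-3, Mul(0, Pow(k, 2))) = Add(-3, 0) = -3)
Pow(Function('Z')(Function('b')(6)), 2) = Pow(-3, 2) = 9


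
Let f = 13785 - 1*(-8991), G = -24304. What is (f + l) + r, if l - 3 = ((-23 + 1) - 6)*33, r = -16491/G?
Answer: 531180411/24304 ≈ 21856.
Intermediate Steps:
r = 16491/24304 (r = -16491/(-24304) = -16491*(-1/24304) = 16491/24304 ≈ 0.67853)
l = -921 (l = 3 + ((-23 + 1) - 6)*33 = 3 + (-22 - 6)*33 = 3 - 28*33 = 3 - 924 = -921)
f = 22776 (f = 13785 + 8991 = 22776)
(f + l) + r = (22776 - 921) + 16491/24304 = 21855 + 16491/24304 = 531180411/24304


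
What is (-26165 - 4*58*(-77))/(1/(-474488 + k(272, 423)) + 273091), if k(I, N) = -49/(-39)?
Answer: -153609863883/5053544312414 ≈ -0.030396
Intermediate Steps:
k(I, N) = 49/39 (k(I, N) = -49*(-1/39) = 49/39)
(-26165 - 4*58*(-77))/(1/(-474488 + k(272, 423)) + 273091) = (-26165 - 4*58*(-77))/(1/(-474488 + 49/39) + 273091) = (-26165 - 232*(-77))/(1/(-18504983/39) + 273091) = (-26165 + 17864)/(-39/18504983 + 273091) = -8301/5053544312414/18504983 = -8301*18504983/5053544312414 = -153609863883/5053544312414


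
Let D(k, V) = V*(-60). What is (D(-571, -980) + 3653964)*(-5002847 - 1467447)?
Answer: -24022674632616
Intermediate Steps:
D(k, V) = -60*V
(D(-571, -980) + 3653964)*(-5002847 - 1467447) = (-60*(-980) + 3653964)*(-5002847 - 1467447) = (58800 + 3653964)*(-6470294) = 3712764*(-6470294) = -24022674632616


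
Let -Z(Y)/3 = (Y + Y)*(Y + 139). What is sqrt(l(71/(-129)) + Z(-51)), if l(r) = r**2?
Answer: sqrt(448113889)/129 ≈ 164.10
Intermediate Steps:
Z(Y) = -6*Y*(139 + Y) (Z(Y) = -3*(Y + Y)*(Y + 139) = -3*2*Y*(139 + Y) = -6*Y*(139 + Y))
sqrt(l(71/(-129)) + Z(-51)) = sqrt((71/(-129))**2 - 6*(-51)*(139 - 51)) = sqrt((71*(-1/129))**2 - 6*(-51)*88) = sqrt((-71/129)**2 + 26928) = sqrt(5041/16641 + 26928) = sqrt(448113889/16641) = sqrt(448113889)/129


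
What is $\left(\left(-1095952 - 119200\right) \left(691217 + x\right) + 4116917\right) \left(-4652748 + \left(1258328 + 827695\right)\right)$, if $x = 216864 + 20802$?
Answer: $2897139299546000775$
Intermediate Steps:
$x = 237666$
$\left(\left(-1095952 - 119200\right) \left(691217 + x\right) + 4116917\right) \left(-4652748 + \left(1258328 + 827695\right)\right) = \left(\left(-1095952 - 119200\right) \left(691217 + 237666\right) + 4116917\right) \left(-4652748 + \left(1258328 + 827695\right)\right) = \left(\left(-1215152\right) 928883 + 4116917\right) \left(-4652748 + 2086023\right) = \left(-1128734035216 + 4116917\right) \left(-2566725\right) = \left(-1128729918299\right) \left(-2566725\right) = 2897139299546000775$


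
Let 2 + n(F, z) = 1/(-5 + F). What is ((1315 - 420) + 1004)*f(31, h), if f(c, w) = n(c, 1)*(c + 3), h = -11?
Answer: -1646433/13 ≈ -1.2665e+5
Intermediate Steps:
n(F, z) = -2 + 1/(-5 + F)
f(c, w) = (3 + c)*(11 - 2*c)/(-5 + c) (f(c, w) = ((11 - 2*c)/(-5 + c))*(c + 3) = ((11 - 2*c)/(-5 + c))*(3 + c) = (3 + c)*(11 - 2*c)/(-5 + c))
((1315 - 420) + 1004)*f(31, h) = ((1315 - 420) + 1004)*(-(-11 + 2*31)*(3 + 31)/(-5 + 31)) = (895 + 1004)*(-1*(-11 + 62)*34/26) = 1899*(-1*1/26*51*34) = 1899*(-867/13) = -1646433/13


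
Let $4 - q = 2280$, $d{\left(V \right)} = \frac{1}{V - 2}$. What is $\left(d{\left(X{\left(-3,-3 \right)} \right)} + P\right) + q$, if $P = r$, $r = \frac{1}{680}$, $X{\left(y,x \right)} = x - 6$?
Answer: $- \frac{17025149}{7480} \approx -2276.1$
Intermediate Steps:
$X{\left(y,x \right)} = -6 + x$
$d{\left(V \right)} = \frac{1}{-2 + V}$
$r = \frac{1}{680} \approx 0.0014706$
$q = -2276$ ($q = 4 - 2280 = -2276$)
$P = \frac{1}{680} \approx 0.0014706$
$\left(d{\left(X{\left(-3,-3 \right)} \right)} + P\right) + q = \left(\frac{1}{-2 - 9} + \frac{1}{680}\right) - 2276 = \left(\frac{1}{-11} + \frac{1}{680}\right) - 2276 = \left(- \frac{1}{11} + \frac{1}{680}\right) - 2276 = - \frac{669}{7480} - 2276 = - \frac{17025149}{7480}$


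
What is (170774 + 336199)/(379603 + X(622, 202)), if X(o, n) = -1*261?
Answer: 506973/379342 ≈ 1.3365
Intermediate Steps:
X(o, n) = -261
(170774 + 336199)/(379603 + X(622, 202)) = (170774 + 336199)/(379603 - 261) = 506973/379342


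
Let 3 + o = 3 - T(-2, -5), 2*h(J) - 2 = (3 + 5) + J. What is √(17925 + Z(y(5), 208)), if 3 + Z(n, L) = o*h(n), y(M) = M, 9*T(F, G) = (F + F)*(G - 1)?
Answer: √17902 ≈ 133.80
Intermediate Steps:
T(F, G) = 2*F*(-1 + G)/9 (T(F, G) = ((F + F)*(G - 1))/9 = ((2*F)*(-1 + G))/9 = (2*F*(-1 + G))/9 = 2*F*(-1 + G)/9)
h(J) = 5 + J/2 (h(J) = 1 + ((3 + 5) + J)/2 = 1 + (8 + J)/2 = 1 + (4 + J/2) = 5 + J/2)
o = -8/3 (o = -3 + (3 - 2*(-2)*(-1 - 5)/9) = -3 + (3 - 2*(-2)*(-6)/9) = -3 + (3 - 1*8/3) = -3 + (3 - 8/3) = -3 + ⅓ = -8/3 ≈ -2.6667)
Z(n, L) = -49/3 - 4*n/3 (Z(n, L) = -3 - 8*(5 + n/2)/3 = -3 + (-40/3 - 4*n/3) = -49/3 - 4*n/3)
√(17925 + Z(y(5), 208)) = √(17925 + (-49/3 - 4/3*5)) = √(17925 + (-49/3 - 20/3)) = √(17925 - 23) = √17902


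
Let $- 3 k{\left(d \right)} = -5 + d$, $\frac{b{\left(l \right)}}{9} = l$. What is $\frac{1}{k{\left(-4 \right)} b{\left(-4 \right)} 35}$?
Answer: $- \frac{1}{3780} \approx -0.00026455$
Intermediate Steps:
$b{\left(l \right)} = 9 l$
$k{\left(d \right)} = \frac{5}{3} - \frac{d}{3}$ ($k{\left(d \right)} = - \frac{-5 + d}{3} = \frac{5}{3} - \frac{d}{3}$)
$\frac{1}{k{\left(-4 \right)} b{\left(-4 \right)} 35} = \frac{1}{\left(\frac{5}{3} - - \frac{4}{3}\right) 9 \left(-4\right) 35} = \frac{1}{\left(\frac{5}{3} + \frac{4}{3}\right) \left(-36\right) 35} = \frac{1}{3 \left(-36\right) 35} = \frac{1}{\left(-108\right) 35} = \frac{1}{-3780} = - \frac{1}{3780}$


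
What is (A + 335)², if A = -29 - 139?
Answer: 27889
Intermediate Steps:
A = -168
(A + 335)² = (-168 + 335)² = 167² = 27889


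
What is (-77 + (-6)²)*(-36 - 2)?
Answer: 1558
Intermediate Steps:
(-77 + (-6)²)*(-36 - 2) = (-77 + 36)*(-38) = -41*(-38) = 1558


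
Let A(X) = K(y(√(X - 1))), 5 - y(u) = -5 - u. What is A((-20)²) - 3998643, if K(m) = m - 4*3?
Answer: -3998645 + √399 ≈ -3.9986e+6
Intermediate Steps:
y(u) = 10 + u (y(u) = 5 - (-5 - u) = 5 + (5 + u) = 10 + u)
K(m) = -12 + m (K(m) = m - 12 = -12 + m)
A(X) = -2 + √(-1 + X) (A(X) = -12 + (10 + √(X - 1)) = -12 + (10 + √(-1 + X)) = -2 + √(-1 + X))
A((-20)²) - 3998643 = (-2 + √(-1 + (-20)²)) - 3998643 = (-2 + √(-1 + 400)) - 3998643 = (-2 + √399) - 3998643 = -3998645 + √399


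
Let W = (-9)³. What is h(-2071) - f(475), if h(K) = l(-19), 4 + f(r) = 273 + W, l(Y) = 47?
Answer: 507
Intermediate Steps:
W = -729
f(r) = -460 (f(r) = -4 + (273 - 729) = -4 - 456 = -460)
h(K) = 47
h(-2071) - f(475) = 47 - 1*(-460) = 47 + 460 = 507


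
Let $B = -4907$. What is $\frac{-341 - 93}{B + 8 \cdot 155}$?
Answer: $\frac{434}{3667} \approx 0.11835$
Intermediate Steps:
$\frac{-341 - 93}{B + 8 \cdot 155} = \frac{-341 - 93}{-4907 + 8 \cdot 155} = - \frac{434}{-4907 + 1240} = - \frac{434}{-3667} = \left(-434\right) \left(- \frac{1}{3667}\right) = \frac{434}{3667}$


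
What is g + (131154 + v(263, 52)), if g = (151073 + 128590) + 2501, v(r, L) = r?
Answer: 413581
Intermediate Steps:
g = 282164 (g = 279663 + 2501 = 282164)
g + (131154 + v(263, 52)) = 282164 + (131154 + 263) = 282164 + 131417 = 413581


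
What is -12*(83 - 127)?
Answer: 528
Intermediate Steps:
-12*(83 - 127) = -12*(-44) = 528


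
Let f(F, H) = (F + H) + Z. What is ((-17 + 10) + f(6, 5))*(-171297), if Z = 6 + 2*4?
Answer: -3083346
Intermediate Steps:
Z = 14 (Z = 6 + 8 = 14)
f(F, H) = 14 + F + H (f(F, H) = (F + H) + 14 = 14 + F + H)
((-17 + 10) + f(6, 5))*(-171297) = ((-17 + 10) + (14 + 6 + 5))*(-171297) = (-7 + 25)*(-171297) = 18*(-171297) = -3083346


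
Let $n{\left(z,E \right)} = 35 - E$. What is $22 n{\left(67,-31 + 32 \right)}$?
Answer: $748$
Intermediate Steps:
$22 n{\left(67,-31 + 32 \right)} = 22 \left(35 - \left(-31 + 32\right)\right) = 22 \left(35 - 1\right) = 22 \cdot 34 = 748$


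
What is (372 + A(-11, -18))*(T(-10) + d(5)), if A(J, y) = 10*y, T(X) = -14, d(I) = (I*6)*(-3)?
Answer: -19968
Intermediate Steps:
d(I) = -18*I (d(I) = (6*I)*(-3) = -18*I)
(372 + A(-11, -18))*(T(-10) + d(5)) = (372 + 10*(-18))*(-14 - 18*5) = (372 - 180)*(-14 - 90) = 192*(-104) = -19968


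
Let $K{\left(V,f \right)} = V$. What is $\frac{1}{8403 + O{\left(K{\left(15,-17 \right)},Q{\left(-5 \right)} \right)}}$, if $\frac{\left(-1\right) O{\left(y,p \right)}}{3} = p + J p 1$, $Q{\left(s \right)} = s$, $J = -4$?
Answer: $\frac{1}{8358} \approx 0.00011965$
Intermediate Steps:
$O{\left(y,p \right)} = 9 p$ ($O{\left(y,p \right)} = - 3 \left(p + - 4 p 1\right) = - 3 \left(p - 4 p\right) = - 3 \left(- 3 p\right) = 9 p$)
$\frac{1}{8403 + O{\left(K{\left(15,-17 \right)},Q{\left(-5 \right)} \right)}} = \frac{1}{8403 + 9 \left(-5\right)} = \frac{1}{8403 - 45} = \frac{1}{8358}$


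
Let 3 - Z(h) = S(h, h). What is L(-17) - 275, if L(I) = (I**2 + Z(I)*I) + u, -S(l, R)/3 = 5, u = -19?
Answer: -311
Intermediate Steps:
S(l, R) = -15 (S(l, R) = -3*5 = -15)
Z(h) = 18 (Z(h) = 3 - 1*(-15) = 3 + 15 = 18)
L(I) = -19 + I**2 + 18*I (L(I) = (I**2 + 18*I) - 19 = -19 + I**2 + 18*I)
L(-17) - 275 = (-19 + (-17)**2 + 18*(-17)) - 275 = (-19 + 289 - 306) - 275 = -36 - 275 = -311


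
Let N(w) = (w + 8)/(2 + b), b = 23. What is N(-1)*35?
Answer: 49/5 ≈ 9.8000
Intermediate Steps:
N(w) = 8/25 + w/25 (N(w) = (w + 8)/(2 + 23) = (8 + w)/25 = (8 + w)*(1/25) = 8/25 + w/25)
N(-1)*35 = (8/25 + (1/25)*(-1))*35 = (8/25 - 1/25)*35 = (7/25)*35 = 49/5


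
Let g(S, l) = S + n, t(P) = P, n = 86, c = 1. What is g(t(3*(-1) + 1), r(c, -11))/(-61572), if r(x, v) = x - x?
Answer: -1/733 ≈ -0.0013643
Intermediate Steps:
r(x, v) = 0
g(S, l) = 86 + S (g(S, l) = S + 86 = 86 + S)
g(t(3*(-1) + 1), r(c, -11))/(-61572) = (86 + (3*(-1) + 1))/(-61572) = (86 + (-3 + 1))*(-1/61572) = (86 - 2)*(-1/61572) = 84*(-1/61572) = -1/733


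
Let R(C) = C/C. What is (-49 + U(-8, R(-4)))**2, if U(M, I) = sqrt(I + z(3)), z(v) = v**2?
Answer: (49 - sqrt(10))**2 ≈ 2101.1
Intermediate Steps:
R(C) = 1
U(M, I) = sqrt(9 + I) (U(M, I) = sqrt(I + 3**2) = sqrt(I + 9) = sqrt(9 + I))
(-49 + U(-8, R(-4)))**2 = (-49 + sqrt(9 + 1))**2 = (-49 + sqrt(10))**2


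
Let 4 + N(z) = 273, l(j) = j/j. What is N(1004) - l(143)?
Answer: 268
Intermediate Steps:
l(j) = 1
N(z) = 269 (N(z) = -4 + 273 = 269)
N(1004) - l(143) = 269 - 1*1 = 269 - 1 = 268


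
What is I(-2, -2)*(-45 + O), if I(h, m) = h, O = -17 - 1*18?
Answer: 160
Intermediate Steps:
O = -35 (O = -17 - 18 = -35)
I(-2, -2)*(-45 + O) = -2*(-45 - 35) = -2*(-80) = 160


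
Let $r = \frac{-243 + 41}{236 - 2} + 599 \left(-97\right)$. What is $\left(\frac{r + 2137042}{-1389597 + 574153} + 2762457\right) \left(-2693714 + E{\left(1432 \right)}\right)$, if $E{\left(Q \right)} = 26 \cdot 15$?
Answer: $- \frac{25351618966277174842}{3407391} \approx -7.4402 \cdot 10^{12}$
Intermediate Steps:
$E{\left(Q \right)} = 390$
$r = - \frac{6798152}{117}$ ($r = - \frac{202}{234} - 58103 = \left(-202\right) \frac{1}{234} - 58103 = - \frac{101}{117} - 58103 = - \frac{6798152}{117} \approx -58104.0$)
$\left(\frac{r + 2137042}{-1389597 + 574153} + 2762457\right) \left(-2693714 + E{\left(1432 \right)}\right) = \left(\frac{- \frac{6798152}{117} + 2137042}{-1389597 + 574153} + 2762457\right) \left(-2693714 + 390\right) = \left(\frac{243235762}{117 \left(-815444\right)} + 2762457\right) \left(-2693324\right) = \left(\frac{243235762}{117} \left(- \frac{1}{815444}\right) + 2762457\right) \left(-2693324\right) = \left(- \frac{17373983}{6814782} + 2762457\right) \left(-2693324\right) = \frac{18825524865391}{6814782} \left(-2693324\right) = - \frac{25351618966277174842}{3407391}$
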